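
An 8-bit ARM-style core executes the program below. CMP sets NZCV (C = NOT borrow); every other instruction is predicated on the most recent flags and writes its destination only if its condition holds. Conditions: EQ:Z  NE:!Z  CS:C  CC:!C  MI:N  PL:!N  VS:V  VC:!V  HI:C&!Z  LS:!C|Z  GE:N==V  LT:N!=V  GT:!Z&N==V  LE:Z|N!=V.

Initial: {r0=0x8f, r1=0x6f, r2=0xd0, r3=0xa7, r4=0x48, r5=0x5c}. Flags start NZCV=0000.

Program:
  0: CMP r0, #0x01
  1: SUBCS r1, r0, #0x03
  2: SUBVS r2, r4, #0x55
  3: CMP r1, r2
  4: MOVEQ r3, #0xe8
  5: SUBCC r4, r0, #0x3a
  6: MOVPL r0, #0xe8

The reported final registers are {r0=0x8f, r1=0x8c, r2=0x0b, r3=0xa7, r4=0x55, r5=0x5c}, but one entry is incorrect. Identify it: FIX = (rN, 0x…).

FIX = (r2, 0xd0)

[0] flags=1010 → (cmp)
[1] flags=1010 CS?T → r1=0x8c
[2] flags=1010 VS?F → skip
[3] flags=1000 → (cmp)
[4] flags=1000 EQ?F → skip
[5] flags=1000 CC?T → r4=0x55
[6] flags=1000 PL?F → skip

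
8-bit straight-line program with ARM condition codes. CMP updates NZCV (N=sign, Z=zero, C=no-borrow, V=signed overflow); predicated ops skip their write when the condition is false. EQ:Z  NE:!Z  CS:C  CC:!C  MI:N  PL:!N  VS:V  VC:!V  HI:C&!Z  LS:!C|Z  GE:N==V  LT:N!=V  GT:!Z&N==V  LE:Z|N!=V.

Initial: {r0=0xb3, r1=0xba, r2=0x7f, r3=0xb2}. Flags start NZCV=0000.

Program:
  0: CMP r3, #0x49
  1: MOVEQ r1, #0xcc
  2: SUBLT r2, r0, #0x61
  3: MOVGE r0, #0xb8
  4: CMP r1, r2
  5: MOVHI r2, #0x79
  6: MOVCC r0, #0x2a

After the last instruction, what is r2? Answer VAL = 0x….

VAL = 0x79

[0] flags=0011 → (cmp)
[1] flags=0011 EQ?F → skip
[2] flags=0011 LT?T → r2=0x52
[3] flags=0011 GE?F → skip
[4] flags=0011 → (cmp)
[5] flags=0011 HI?T → r2=0x79
[6] flags=0011 CC?F → skip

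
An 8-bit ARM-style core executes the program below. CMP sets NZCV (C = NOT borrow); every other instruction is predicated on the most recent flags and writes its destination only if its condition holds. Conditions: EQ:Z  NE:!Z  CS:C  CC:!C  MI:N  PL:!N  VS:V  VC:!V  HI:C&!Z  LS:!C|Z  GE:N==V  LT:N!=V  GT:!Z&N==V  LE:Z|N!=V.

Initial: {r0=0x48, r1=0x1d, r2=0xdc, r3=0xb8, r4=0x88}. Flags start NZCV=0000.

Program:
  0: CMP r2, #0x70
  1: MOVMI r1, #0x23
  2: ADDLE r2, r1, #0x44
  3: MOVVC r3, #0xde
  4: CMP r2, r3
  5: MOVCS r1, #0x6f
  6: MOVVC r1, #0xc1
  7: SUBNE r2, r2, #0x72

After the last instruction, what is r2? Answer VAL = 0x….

VAL = 0xef

[0] flags=0011 → (cmp)
[1] flags=0011 MI?F → skip
[2] flags=0011 LE?T → r2=0x61
[3] flags=0011 VC?F → skip
[4] flags=1001 → (cmp)
[5] flags=1001 CS?F → skip
[6] flags=1001 VC?F → skip
[7] flags=1001 NE?T → r2=0xef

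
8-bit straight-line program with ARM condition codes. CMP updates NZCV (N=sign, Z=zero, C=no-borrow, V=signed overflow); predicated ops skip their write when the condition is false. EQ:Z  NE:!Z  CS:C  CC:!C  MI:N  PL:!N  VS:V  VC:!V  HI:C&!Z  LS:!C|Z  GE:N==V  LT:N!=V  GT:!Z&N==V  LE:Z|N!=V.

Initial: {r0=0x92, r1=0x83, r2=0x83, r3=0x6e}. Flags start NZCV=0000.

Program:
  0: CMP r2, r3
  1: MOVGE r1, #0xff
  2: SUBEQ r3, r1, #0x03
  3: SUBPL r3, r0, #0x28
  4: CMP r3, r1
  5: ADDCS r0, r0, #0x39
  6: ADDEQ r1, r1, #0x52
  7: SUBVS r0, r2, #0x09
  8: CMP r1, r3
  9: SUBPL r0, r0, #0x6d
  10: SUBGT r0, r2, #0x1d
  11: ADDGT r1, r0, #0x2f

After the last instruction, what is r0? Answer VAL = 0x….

VAL = 0x0d

0: ✓ CMP  NZCV=0011
1: · MOVGE
2: · SUBEQ
3: ✓ SUBPL  r3←0x6a
4: ✓ CMP  NZCV=1001
5: · ADDCS
6: · ADDEQ
7: ✓ SUBVS  r0←0x7a
8: ✓ CMP  NZCV=0011
9: ✓ SUBPL  r0←0x0d
10: · SUBGT
11: · ADDGT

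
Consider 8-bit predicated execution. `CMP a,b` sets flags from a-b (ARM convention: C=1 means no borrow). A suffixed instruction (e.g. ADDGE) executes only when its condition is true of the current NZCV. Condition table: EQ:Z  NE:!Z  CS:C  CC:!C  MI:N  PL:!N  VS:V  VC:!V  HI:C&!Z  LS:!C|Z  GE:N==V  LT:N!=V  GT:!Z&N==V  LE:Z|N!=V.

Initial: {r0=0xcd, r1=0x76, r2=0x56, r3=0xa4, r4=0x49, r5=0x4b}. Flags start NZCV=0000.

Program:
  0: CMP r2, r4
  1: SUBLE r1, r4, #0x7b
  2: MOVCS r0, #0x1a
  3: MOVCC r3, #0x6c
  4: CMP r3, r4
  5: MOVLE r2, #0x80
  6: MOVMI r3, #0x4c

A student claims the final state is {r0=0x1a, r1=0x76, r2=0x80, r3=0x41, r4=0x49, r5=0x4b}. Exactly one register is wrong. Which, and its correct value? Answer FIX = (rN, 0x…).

[0] flags=0010 → (cmp)
[1] flags=0010 LE?F → skip
[2] flags=0010 CS?T → r0=0x1a
[3] flags=0010 CC?F → skip
[4] flags=0011 → (cmp)
[5] flags=0011 LE?T → r2=0x80
[6] flags=0011 MI?F → skip

FIX = (r3, 0xa4)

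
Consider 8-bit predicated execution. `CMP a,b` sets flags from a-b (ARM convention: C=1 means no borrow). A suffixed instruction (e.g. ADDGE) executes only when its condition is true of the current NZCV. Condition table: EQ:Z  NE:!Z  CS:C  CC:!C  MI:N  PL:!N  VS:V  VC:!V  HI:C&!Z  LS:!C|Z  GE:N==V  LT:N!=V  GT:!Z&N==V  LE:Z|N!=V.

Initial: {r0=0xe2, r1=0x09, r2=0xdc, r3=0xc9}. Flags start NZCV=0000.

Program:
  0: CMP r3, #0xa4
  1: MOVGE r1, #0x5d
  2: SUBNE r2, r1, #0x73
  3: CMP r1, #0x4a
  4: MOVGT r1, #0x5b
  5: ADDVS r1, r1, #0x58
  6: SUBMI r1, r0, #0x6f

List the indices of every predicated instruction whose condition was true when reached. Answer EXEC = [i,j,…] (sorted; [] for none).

0: ✓ CMP  NZCV=0010
1: ✓ MOVGE  r1←0x5d
2: ✓ SUBNE  r2←0xea
3: ✓ CMP  NZCV=0010
4: ✓ MOVGT  r1←0x5b
5: · ADDVS
6: · SUBMI

EXEC = [1,2,4]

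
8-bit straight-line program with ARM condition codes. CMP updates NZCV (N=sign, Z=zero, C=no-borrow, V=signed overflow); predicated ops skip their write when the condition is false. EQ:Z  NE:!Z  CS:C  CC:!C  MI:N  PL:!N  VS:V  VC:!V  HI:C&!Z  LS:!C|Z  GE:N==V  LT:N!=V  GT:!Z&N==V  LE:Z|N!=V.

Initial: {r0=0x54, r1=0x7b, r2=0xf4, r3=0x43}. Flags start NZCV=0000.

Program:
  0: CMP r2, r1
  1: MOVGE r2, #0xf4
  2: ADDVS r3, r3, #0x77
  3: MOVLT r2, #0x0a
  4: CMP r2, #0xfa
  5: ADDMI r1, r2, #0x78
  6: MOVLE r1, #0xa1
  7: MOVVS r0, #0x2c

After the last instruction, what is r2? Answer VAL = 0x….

0: ✓ CMP  NZCV=0011
1: · MOVGE
2: ✓ ADDVS  r3←0xba
3: ✓ MOVLT  r2←0x0a
4: ✓ CMP  NZCV=0000
5: · ADDMI
6: · MOVLE
7: · MOVVS

VAL = 0x0a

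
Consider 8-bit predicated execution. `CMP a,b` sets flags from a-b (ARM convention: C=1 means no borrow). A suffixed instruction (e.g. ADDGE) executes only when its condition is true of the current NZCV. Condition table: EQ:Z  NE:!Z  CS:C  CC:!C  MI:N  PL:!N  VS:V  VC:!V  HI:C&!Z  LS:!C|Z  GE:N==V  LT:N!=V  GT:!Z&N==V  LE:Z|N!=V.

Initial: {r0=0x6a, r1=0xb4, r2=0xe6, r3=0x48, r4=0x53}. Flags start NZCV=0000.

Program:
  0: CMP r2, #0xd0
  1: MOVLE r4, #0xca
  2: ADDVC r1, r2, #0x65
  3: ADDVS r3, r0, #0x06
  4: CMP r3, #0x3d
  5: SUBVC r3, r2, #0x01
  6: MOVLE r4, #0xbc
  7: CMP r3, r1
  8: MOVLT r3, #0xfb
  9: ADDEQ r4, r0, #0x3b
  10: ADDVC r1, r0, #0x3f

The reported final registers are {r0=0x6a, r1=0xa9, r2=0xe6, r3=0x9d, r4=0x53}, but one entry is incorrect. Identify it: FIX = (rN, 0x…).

[0] flags=0010 → (cmp)
[1] flags=0010 LE?F → skip
[2] flags=0010 VC?T → r1=0x4b
[3] flags=0010 VS?F → skip
[4] flags=0010 → (cmp)
[5] flags=0010 VC?T → r3=0xe5
[6] flags=0010 LE?F → skip
[7] flags=1010 → (cmp)
[8] flags=1010 LT?T → r3=0xfb
[9] flags=1010 EQ?F → skip
[10] flags=1010 VC?T → r1=0xa9

FIX = (r3, 0xfb)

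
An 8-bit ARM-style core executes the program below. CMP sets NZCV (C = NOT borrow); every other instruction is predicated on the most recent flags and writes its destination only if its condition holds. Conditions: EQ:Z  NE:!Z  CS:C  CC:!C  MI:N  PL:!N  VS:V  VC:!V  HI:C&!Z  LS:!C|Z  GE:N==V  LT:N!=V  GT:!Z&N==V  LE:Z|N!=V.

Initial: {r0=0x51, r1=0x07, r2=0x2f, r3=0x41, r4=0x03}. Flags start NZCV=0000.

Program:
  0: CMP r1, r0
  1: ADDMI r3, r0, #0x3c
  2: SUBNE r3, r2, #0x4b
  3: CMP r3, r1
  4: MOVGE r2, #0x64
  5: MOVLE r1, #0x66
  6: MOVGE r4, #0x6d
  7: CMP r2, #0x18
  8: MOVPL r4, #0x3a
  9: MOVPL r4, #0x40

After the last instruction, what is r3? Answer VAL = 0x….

0: ✓ CMP  NZCV=1000
1: ✓ ADDMI  r3←0x8d
2: ✓ SUBNE  r3←0xe4
3: ✓ CMP  NZCV=1010
4: · MOVGE
5: ✓ MOVLE  r1←0x66
6: · MOVGE
7: ✓ CMP  NZCV=0010
8: ✓ MOVPL  r4←0x3a
9: ✓ MOVPL  r4←0x40

VAL = 0xe4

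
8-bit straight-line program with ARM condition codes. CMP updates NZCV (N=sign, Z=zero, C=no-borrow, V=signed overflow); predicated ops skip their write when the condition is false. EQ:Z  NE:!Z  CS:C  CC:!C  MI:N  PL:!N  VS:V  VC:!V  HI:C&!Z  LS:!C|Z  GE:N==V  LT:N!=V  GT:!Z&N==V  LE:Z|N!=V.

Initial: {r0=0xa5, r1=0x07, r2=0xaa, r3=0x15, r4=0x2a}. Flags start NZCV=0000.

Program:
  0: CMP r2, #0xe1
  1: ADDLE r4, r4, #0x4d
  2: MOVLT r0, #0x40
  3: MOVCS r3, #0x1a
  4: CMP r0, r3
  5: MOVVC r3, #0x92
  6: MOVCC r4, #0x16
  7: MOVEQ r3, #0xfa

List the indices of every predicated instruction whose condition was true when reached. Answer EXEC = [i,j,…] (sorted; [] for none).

EXEC = [1,2,5]

0: ✓ CMP  NZCV=1000
1: ✓ ADDLE  r4←0x77
2: ✓ MOVLT  r0←0x40
3: · MOVCS
4: ✓ CMP  NZCV=0010
5: ✓ MOVVC  r3←0x92
6: · MOVCC
7: · MOVEQ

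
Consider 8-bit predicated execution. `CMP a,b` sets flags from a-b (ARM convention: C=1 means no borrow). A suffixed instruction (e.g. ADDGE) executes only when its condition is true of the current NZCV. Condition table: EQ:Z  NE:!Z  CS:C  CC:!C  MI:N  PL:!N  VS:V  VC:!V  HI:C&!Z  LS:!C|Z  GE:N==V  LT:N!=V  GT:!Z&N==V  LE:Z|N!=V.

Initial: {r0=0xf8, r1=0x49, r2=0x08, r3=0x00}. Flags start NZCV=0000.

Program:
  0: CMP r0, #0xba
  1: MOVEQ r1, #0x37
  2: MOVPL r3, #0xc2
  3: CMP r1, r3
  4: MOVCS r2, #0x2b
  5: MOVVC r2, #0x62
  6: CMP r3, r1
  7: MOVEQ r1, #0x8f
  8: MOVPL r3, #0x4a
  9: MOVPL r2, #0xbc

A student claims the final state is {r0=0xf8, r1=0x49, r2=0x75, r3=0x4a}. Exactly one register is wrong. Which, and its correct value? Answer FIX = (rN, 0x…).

FIX = (r2, 0xbc)

0: ✓ CMP  NZCV=0010
1: · MOVEQ
2: ✓ MOVPL  r3←0xc2
3: ✓ CMP  NZCV=1001
4: · MOVCS
5: · MOVVC
6: ✓ CMP  NZCV=0011
7: · MOVEQ
8: ✓ MOVPL  r3←0x4a
9: ✓ MOVPL  r2←0xbc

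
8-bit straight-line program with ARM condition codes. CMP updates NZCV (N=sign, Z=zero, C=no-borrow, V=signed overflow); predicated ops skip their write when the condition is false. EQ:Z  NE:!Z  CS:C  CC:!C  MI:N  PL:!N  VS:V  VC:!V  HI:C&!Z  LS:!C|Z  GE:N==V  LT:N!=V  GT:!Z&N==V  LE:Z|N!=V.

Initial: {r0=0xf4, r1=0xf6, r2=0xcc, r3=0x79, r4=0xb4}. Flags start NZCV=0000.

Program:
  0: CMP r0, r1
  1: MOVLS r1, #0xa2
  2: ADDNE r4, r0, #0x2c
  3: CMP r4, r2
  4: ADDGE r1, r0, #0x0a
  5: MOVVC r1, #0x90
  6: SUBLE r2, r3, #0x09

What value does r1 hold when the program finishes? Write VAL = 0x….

VAL = 0x90

[0] flags=1000 → (cmp)
[1] flags=1000 LS?T → r1=0xa2
[2] flags=1000 NE?T → r4=0x20
[3] flags=0000 → (cmp)
[4] flags=0000 GE?T → r1=0xfe
[5] flags=0000 VC?T → r1=0x90
[6] flags=0000 LE?F → skip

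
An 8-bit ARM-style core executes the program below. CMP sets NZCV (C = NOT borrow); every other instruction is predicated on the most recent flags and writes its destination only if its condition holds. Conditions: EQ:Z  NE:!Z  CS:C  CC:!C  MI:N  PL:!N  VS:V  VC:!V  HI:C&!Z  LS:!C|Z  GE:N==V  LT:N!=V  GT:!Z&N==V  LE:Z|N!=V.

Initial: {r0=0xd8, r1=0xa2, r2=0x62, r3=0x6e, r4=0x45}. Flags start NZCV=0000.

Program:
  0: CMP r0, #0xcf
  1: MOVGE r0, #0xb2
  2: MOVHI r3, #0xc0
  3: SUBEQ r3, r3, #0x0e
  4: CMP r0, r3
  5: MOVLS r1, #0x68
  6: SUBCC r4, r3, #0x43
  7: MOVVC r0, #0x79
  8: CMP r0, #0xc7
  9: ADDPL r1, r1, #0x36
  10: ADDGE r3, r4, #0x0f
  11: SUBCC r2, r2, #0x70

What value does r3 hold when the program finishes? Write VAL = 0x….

VAL = 0x8c

[0] flags=0010 → (cmp)
[1] flags=0010 GE?T → r0=0xb2
[2] flags=0010 HI?T → r3=0xc0
[3] flags=0010 EQ?F → skip
[4] flags=1000 → (cmp)
[5] flags=1000 LS?T → r1=0x68
[6] flags=1000 CC?T → r4=0x7d
[7] flags=1000 VC?T → r0=0x79
[8] flags=1001 → (cmp)
[9] flags=1001 PL?F → skip
[10] flags=1001 GE?T → r3=0x8c
[11] flags=1001 CC?T → r2=0xf2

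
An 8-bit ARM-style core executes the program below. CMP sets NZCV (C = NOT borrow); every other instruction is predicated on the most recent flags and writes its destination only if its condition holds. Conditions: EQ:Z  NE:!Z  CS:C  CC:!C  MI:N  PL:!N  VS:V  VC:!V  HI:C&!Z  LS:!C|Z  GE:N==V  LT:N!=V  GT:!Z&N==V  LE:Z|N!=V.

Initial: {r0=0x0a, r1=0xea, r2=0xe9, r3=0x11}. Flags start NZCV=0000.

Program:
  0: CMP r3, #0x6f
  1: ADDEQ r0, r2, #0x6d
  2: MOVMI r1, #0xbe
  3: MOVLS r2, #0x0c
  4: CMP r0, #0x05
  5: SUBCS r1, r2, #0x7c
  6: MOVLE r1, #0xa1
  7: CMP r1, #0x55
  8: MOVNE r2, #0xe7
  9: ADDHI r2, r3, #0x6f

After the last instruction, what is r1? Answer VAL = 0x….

VAL = 0x90

[0] flags=1000 → (cmp)
[1] flags=1000 EQ?F → skip
[2] flags=1000 MI?T → r1=0xbe
[3] flags=1000 LS?T → r2=0x0c
[4] flags=0010 → (cmp)
[5] flags=0010 CS?T → r1=0x90
[6] flags=0010 LE?F → skip
[7] flags=0011 → (cmp)
[8] flags=0011 NE?T → r2=0xe7
[9] flags=0011 HI?T → r2=0x80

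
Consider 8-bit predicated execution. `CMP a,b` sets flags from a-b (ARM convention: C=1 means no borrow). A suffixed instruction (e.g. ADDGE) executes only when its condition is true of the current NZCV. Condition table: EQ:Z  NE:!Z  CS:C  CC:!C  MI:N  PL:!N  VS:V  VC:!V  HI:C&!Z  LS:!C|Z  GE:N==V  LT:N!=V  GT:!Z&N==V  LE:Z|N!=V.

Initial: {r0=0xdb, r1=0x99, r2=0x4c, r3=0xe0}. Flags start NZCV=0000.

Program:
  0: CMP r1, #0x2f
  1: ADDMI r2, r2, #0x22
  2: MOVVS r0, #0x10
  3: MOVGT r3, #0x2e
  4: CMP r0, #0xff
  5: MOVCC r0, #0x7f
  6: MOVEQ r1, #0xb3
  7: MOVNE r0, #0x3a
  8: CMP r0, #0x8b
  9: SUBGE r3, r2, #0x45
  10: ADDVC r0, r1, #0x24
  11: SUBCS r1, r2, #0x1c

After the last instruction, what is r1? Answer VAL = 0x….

VAL = 0x99

0: ✓ CMP  NZCV=0011
1: · ADDMI
2: ✓ MOVVS  r0←0x10
3: · MOVGT
4: ✓ CMP  NZCV=0000
5: ✓ MOVCC  r0←0x7f
6: · MOVEQ
7: ✓ MOVNE  r0←0x3a
8: ✓ CMP  NZCV=1001
9: ✓ SUBGE  r3←0x07
10: · ADDVC
11: · SUBCS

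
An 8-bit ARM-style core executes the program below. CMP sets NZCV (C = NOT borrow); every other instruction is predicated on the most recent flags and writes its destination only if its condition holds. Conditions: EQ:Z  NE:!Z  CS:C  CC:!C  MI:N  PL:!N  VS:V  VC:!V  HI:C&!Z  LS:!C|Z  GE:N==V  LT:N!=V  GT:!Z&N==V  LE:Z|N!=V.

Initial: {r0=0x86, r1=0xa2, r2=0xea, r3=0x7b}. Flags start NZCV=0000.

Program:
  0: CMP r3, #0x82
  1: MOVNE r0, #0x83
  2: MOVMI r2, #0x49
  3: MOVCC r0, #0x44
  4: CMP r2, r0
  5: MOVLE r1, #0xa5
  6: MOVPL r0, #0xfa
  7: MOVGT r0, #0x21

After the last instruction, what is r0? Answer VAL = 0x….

VAL = 0x21

[0] flags=1001 → (cmp)
[1] flags=1001 NE?T → r0=0x83
[2] flags=1001 MI?T → r2=0x49
[3] flags=1001 CC?T → r0=0x44
[4] flags=0010 → (cmp)
[5] flags=0010 LE?F → skip
[6] flags=0010 PL?T → r0=0xfa
[7] flags=0010 GT?T → r0=0x21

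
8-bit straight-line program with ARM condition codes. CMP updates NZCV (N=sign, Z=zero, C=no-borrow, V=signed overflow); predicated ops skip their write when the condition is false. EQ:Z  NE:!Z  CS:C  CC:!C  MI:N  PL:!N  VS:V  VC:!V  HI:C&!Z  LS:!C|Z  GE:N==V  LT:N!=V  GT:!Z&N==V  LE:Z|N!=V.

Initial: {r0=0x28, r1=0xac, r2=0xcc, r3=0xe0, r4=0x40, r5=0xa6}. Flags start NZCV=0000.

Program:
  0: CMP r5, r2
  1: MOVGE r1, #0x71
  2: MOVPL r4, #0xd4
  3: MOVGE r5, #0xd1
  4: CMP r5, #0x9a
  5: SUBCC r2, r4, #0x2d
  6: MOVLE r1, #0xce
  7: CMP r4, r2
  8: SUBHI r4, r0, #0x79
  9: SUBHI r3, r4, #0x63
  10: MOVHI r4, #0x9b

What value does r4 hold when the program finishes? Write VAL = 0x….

0: ✓ CMP  NZCV=1000
1: · MOVGE
2: · MOVPL
3: · MOVGE
4: ✓ CMP  NZCV=0010
5: · SUBCC
6: · MOVLE
7: ✓ CMP  NZCV=0000
8: · SUBHI
9: · SUBHI
10: · MOVHI

VAL = 0x40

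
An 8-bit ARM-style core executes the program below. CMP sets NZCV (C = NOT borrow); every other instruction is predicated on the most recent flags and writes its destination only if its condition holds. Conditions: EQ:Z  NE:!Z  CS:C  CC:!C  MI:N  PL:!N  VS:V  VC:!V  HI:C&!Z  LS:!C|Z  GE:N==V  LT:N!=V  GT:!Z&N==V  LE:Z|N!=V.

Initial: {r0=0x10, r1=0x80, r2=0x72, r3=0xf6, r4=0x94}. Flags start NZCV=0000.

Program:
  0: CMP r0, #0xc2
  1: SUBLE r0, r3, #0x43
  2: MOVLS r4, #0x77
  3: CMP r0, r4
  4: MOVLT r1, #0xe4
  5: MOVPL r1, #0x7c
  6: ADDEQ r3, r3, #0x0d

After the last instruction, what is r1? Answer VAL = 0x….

0: ✓ CMP  NZCV=0000
1: · SUBLE
2: ✓ MOVLS  r4←0x77
3: ✓ CMP  NZCV=1000
4: ✓ MOVLT  r1←0xe4
5: · MOVPL
6: · ADDEQ

VAL = 0xe4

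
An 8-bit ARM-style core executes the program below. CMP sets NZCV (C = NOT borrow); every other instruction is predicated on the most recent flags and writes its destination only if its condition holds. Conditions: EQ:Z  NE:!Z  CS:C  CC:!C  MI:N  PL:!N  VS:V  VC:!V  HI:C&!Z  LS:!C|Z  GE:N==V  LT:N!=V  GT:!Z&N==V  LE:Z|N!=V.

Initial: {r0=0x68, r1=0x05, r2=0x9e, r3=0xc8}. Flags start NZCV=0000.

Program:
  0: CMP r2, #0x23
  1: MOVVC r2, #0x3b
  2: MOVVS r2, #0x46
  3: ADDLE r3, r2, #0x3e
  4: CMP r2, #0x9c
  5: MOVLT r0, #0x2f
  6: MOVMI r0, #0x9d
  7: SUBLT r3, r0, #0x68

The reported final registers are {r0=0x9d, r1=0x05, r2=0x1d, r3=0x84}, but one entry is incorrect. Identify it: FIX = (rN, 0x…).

0: ✓ CMP  NZCV=0011
1: · MOVVC
2: ✓ MOVVS  r2←0x46
3: ✓ ADDLE  r3←0x84
4: ✓ CMP  NZCV=1001
5: · MOVLT
6: ✓ MOVMI  r0←0x9d
7: · SUBLT

FIX = (r2, 0x46)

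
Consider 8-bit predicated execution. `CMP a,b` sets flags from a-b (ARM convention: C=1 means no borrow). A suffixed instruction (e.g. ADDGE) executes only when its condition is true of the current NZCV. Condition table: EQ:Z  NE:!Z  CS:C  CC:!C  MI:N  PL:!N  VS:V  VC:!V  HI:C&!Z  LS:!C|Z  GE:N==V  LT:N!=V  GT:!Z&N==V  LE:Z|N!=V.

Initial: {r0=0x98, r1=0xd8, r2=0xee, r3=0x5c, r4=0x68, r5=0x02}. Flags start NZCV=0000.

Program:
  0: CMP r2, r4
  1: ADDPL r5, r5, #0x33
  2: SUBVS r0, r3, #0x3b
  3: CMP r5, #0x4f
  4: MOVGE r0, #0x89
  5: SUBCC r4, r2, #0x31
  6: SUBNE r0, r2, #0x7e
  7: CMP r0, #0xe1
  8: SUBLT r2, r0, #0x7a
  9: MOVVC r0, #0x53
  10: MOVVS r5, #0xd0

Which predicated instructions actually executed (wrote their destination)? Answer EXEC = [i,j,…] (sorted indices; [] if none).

0: ✓ CMP  NZCV=1010
1: · ADDPL
2: · SUBVS
3: ✓ CMP  NZCV=1000
4: · MOVGE
5: ✓ SUBCC  r4←0xbd
6: ✓ SUBNE  r0←0x70
7: ✓ CMP  NZCV=1001
8: · SUBLT
9: · MOVVC
10: ✓ MOVVS  r5←0xd0

EXEC = [5,6,10]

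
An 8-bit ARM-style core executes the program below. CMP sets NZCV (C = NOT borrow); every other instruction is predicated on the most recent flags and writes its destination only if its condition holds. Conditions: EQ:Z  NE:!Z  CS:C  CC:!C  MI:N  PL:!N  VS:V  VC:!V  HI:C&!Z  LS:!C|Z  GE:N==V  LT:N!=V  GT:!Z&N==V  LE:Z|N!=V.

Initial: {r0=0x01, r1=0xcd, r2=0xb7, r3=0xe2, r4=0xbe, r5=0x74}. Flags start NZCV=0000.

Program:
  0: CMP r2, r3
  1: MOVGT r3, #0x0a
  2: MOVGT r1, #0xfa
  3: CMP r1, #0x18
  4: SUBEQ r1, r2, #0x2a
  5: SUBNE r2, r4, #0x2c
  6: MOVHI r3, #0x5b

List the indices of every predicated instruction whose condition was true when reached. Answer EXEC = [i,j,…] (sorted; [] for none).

EXEC = [5,6]

0: ✓ CMP  NZCV=1000
1: · MOVGT
2: · MOVGT
3: ✓ CMP  NZCV=1010
4: · SUBEQ
5: ✓ SUBNE  r2←0x92
6: ✓ MOVHI  r3←0x5b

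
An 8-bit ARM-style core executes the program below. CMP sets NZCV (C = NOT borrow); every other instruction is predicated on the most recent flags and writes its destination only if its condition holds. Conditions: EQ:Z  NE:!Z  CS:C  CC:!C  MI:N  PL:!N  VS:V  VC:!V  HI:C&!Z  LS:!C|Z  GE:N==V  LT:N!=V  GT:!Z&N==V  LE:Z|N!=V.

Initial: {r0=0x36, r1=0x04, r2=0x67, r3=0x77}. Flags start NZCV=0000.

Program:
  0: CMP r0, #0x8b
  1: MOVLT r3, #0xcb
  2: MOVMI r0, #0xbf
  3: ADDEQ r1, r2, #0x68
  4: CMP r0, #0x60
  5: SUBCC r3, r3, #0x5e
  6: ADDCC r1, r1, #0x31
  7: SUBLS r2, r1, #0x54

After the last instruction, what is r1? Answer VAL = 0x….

0: ✓ CMP  NZCV=1001
1: · MOVLT
2: ✓ MOVMI  r0←0xbf
3: · ADDEQ
4: ✓ CMP  NZCV=0011
5: · SUBCC
6: · ADDCC
7: · SUBLS

VAL = 0x04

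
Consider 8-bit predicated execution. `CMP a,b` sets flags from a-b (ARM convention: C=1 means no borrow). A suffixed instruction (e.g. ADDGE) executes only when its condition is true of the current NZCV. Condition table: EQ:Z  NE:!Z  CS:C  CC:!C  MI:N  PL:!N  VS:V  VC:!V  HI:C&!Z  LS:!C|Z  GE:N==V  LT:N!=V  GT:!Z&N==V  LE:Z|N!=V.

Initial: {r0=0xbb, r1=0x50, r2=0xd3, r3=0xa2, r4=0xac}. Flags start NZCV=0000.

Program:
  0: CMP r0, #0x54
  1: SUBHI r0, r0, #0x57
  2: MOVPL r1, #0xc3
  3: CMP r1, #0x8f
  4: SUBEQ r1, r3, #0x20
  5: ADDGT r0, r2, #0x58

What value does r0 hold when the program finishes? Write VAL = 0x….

VAL = 0x2b

0: ✓ CMP  NZCV=0011
1: ✓ SUBHI  r0←0x64
2: ✓ MOVPL  r1←0xc3
3: ✓ CMP  NZCV=0010
4: · SUBEQ
5: ✓ ADDGT  r0←0x2b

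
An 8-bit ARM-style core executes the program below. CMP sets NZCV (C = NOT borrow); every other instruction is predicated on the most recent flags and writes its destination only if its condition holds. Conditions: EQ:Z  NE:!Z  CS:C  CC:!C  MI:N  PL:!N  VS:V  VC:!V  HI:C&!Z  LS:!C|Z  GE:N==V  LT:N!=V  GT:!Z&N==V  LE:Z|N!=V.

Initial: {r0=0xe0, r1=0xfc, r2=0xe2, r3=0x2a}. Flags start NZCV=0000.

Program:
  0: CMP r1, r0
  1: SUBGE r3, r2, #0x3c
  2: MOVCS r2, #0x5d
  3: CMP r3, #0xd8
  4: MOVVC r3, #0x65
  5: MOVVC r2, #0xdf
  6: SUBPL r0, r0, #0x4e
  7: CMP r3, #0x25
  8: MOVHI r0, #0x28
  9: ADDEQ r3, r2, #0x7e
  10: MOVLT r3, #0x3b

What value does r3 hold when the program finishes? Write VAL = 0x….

0: ✓ CMP  NZCV=0010
1: ✓ SUBGE  r3←0xa6
2: ✓ MOVCS  r2←0x5d
3: ✓ CMP  NZCV=1000
4: ✓ MOVVC  r3←0x65
5: ✓ MOVVC  r2←0xdf
6: · SUBPL
7: ✓ CMP  NZCV=0010
8: ✓ MOVHI  r0←0x28
9: · ADDEQ
10: · MOVLT

VAL = 0x65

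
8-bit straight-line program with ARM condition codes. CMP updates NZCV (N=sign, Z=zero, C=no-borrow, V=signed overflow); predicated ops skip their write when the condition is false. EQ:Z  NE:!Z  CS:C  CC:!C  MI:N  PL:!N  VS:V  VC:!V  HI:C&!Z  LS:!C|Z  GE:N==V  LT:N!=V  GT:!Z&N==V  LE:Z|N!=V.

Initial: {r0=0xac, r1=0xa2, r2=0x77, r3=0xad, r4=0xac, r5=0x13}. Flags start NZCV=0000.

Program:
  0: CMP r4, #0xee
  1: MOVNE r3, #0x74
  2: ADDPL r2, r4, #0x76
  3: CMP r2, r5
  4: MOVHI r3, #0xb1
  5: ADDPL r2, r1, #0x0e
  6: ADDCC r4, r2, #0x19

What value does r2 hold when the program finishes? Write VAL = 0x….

VAL = 0xb0

0: ✓ CMP  NZCV=1000
1: ✓ MOVNE  r3←0x74
2: · ADDPL
3: ✓ CMP  NZCV=0010
4: ✓ MOVHI  r3←0xb1
5: ✓ ADDPL  r2←0xb0
6: · ADDCC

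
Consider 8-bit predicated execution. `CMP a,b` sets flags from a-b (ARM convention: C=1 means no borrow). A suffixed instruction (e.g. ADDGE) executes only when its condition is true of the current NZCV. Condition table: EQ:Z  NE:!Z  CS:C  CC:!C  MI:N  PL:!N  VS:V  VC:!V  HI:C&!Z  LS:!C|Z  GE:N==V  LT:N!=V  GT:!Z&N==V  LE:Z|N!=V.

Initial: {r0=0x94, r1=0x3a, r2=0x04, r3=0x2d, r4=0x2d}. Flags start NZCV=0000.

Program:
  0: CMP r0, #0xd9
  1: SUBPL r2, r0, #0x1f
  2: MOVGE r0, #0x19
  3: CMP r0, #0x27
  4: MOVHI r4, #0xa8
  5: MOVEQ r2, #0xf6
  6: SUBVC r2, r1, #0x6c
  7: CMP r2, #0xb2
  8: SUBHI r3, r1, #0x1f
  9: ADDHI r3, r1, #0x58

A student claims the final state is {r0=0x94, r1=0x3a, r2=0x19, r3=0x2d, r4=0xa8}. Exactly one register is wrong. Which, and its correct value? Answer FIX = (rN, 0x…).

[0] flags=1000 → (cmp)
[1] flags=1000 PL?F → skip
[2] flags=1000 GE?F → skip
[3] flags=0011 → (cmp)
[4] flags=0011 HI?T → r4=0xa8
[5] flags=0011 EQ?F → skip
[6] flags=0011 VC?F → skip
[7] flags=0000 → (cmp)
[8] flags=0000 HI?F → skip
[9] flags=0000 HI?F → skip

FIX = (r2, 0x04)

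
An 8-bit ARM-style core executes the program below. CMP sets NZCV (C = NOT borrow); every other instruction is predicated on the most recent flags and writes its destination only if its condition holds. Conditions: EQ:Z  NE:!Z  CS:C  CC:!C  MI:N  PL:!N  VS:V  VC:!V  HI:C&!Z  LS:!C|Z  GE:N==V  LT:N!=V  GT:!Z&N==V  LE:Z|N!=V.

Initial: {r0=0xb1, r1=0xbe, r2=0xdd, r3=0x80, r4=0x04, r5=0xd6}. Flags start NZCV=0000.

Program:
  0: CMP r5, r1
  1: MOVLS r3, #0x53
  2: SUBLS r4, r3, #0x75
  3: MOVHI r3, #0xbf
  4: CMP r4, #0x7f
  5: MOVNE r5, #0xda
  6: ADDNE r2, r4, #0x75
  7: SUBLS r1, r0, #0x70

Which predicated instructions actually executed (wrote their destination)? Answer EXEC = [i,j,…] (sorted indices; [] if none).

0: ✓ CMP  NZCV=0010
1: · MOVLS
2: · SUBLS
3: ✓ MOVHI  r3←0xbf
4: ✓ CMP  NZCV=1000
5: ✓ MOVNE  r5←0xda
6: ✓ ADDNE  r2←0x79
7: ✓ SUBLS  r1←0x41

EXEC = [3,5,6,7]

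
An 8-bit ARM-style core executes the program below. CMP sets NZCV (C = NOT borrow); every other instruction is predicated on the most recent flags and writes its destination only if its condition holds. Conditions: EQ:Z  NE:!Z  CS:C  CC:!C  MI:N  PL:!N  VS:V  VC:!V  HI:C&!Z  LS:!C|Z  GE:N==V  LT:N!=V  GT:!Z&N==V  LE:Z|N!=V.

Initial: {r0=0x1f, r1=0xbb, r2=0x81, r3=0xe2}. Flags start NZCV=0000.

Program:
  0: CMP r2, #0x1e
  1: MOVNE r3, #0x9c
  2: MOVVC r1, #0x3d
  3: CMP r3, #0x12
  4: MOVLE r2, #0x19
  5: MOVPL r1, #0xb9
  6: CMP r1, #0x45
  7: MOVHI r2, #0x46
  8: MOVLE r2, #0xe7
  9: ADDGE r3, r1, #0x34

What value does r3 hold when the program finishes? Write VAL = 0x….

VAL = 0x9c

[0] flags=0011 → (cmp)
[1] flags=0011 NE?T → r3=0x9c
[2] flags=0011 VC?F → skip
[3] flags=1010 → (cmp)
[4] flags=1010 LE?T → r2=0x19
[5] flags=1010 PL?F → skip
[6] flags=0011 → (cmp)
[7] flags=0011 HI?T → r2=0x46
[8] flags=0011 LE?T → r2=0xe7
[9] flags=0011 GE?F → skip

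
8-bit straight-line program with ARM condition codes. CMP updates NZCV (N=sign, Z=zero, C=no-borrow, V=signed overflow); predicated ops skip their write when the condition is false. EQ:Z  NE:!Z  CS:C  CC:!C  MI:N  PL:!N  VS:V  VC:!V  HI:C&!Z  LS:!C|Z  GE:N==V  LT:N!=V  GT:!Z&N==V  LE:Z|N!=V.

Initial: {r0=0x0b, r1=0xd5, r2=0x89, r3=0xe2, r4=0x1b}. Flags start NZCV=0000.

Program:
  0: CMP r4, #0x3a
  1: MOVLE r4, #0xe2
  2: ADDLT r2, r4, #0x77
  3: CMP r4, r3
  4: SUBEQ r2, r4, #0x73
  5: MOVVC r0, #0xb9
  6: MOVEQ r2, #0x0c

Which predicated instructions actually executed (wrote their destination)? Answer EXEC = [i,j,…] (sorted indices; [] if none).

EXEC = [1,2,4,5,6]

0: ✓ CMP  NZCV=1000
1: ✓ MOVLE  r4←0xe2
2: ✓ ADDLT  r2←0x59
3: ✓ CMP  NZCV=0110
4: ✓ SUBEQ  r2←0x6f
5: ✓ MOVVC  r0←0xb9
6: ✓ MOVEQ  r2←0x0c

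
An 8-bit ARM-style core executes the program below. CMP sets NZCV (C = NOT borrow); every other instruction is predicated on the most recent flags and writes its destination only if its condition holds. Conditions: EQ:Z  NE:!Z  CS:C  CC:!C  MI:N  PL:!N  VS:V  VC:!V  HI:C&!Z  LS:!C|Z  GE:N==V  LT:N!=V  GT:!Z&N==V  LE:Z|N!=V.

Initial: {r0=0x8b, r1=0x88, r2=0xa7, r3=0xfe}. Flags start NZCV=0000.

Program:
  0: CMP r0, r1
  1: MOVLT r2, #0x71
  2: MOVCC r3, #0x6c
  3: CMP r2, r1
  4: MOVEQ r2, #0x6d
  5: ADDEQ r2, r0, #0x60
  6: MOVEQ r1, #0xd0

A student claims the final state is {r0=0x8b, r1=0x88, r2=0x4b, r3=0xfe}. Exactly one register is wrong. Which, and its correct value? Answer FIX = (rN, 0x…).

0: ✓ CMP  NZCV=0010
1: · MOVLT
2: · MOVCC
3: ✓ CMP  NZCV=0010
4: · MOVEQ
5: · ADDEQ
6: · MOVEQ

FIX = (r2, 0xa7)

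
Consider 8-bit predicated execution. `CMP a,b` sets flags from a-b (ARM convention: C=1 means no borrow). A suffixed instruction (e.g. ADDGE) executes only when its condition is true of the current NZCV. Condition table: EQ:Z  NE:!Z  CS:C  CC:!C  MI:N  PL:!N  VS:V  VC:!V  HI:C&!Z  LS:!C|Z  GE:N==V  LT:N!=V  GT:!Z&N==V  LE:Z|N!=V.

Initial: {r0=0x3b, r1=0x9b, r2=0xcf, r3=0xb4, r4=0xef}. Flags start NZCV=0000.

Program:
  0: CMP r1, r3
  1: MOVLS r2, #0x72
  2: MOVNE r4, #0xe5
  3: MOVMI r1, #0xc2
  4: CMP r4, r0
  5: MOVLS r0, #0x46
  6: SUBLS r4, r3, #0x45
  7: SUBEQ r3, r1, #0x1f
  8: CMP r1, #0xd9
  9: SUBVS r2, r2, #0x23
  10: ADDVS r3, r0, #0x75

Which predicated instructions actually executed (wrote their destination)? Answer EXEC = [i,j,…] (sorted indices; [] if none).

0: ✓ CMP  NZCV=1000
1: ✓ MOVLS  r2←0x72
2: ✓ MOVNE  r4←0xe5
3: ✓ MOVMI  r1←0xc2
4: ✓ CMP  NZCV=1010
5: · MOVLS
6: · SUBLS
7: · SUBEQ
8: ✓ CMP  NZCV=1000
9: · SUBVS
10: · ADDVS

EXEC = [1,2,3]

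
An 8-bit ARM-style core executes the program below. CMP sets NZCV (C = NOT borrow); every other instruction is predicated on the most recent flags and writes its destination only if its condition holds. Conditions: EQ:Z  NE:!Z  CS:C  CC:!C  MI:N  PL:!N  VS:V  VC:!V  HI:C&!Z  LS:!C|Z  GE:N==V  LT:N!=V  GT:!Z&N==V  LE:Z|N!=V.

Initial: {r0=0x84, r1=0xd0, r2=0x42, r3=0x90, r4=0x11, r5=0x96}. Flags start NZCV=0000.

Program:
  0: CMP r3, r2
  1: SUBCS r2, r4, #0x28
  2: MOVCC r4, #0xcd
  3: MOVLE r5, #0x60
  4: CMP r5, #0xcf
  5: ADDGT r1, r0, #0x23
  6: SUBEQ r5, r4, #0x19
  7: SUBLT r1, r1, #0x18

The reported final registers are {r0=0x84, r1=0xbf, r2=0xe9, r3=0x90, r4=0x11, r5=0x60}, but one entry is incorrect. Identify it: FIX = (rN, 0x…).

0: ✓ CMP  NZCV=0011
1: ✓ SUBCS  r2←0xe9
2: · MOVCC
3: ✓ MOVLE  r5←0x60
4: ✓ CMP  NZCV=1001
5: ✓ ADDGT  r1←0xa7
6: · SUBEQ
7: · SUBLT

FIX = (r1, 0xa7)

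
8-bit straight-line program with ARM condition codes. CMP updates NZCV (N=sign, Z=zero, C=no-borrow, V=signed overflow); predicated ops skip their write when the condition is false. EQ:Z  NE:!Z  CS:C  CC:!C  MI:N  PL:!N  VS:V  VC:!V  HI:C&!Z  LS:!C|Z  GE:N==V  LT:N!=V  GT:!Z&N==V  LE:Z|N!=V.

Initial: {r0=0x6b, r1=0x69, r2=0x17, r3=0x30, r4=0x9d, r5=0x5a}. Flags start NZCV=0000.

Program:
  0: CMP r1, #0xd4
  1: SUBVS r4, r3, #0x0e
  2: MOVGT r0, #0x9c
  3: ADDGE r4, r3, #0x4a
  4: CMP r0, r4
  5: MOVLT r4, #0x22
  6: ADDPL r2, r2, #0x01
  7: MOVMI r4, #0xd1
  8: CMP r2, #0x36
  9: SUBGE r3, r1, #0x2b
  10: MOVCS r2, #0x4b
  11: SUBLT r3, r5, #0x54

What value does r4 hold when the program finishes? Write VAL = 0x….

0: ✓ CMP  NZCV=1001
1: ✓ SUBVS  r4←0x22
2: ✓ MOVGT  r0←0x9c
3: ✓ ADDGE  r4←0x7a
4: ✓ CMP  NZCV=0011
5: ✓ MOVLT  r4←0x22
6: ✓ ADDPL  r2←0x18
7: · MOVMI
8: ✓ CMP  NZCV=1000
9: · SUBGE
10: · MOVCS
11: ✓ SUBLT  r3←0x06

VAL = 0x22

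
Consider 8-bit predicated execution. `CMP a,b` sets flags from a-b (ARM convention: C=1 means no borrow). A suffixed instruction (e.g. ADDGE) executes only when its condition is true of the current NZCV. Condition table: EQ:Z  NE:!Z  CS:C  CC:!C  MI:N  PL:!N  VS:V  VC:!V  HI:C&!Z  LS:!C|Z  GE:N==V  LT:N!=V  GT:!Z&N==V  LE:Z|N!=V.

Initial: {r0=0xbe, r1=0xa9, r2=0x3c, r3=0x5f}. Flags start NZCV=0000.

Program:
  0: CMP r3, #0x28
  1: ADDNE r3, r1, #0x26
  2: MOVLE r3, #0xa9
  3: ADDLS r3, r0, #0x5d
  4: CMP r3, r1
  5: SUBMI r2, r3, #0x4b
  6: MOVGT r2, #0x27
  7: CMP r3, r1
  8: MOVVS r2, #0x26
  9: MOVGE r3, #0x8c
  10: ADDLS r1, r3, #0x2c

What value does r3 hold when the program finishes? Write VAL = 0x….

VAL = 0x8c

0: ✓ CMP  NZCV=0010
1: ✓ ADDNE  r3←0xcf
2: · MOVLE
3: · ADDLS
4: ✓ CMP  NZCV=0010
5: · SUBMI
6: ✓ MOVGT  r2←0x27
7: ✓ CMP  NZCV=0010
8: · MOVVS
9: ✓ MOVGE  r3←0x8c
10: · ADDLS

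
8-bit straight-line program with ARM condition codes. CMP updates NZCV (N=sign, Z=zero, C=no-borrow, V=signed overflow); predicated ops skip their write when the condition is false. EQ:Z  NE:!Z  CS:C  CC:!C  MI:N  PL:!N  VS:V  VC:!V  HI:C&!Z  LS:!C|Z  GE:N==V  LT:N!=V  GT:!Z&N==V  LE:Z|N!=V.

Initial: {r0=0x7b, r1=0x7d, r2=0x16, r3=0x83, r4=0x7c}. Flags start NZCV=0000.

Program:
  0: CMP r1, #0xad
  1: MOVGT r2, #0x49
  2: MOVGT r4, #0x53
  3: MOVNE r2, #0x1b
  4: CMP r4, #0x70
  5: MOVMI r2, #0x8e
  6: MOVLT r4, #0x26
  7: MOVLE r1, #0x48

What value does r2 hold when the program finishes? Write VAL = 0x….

[0] flags=1001 → (cmp)
[1] flags=1001 GT?T → r2=0x49
[2] flags=1001 GT?T → r4=0x53
[3] flags=1001 NE?T → r2=0x1b
[4] flags=1000 → (cmp)
[5] flags=1000 MI?T → r2=0x8e
[6] flags=1000 LT?T → r4=0x26
[7] flags=1000 LE?T → r1=0x48

VAL = 0x8e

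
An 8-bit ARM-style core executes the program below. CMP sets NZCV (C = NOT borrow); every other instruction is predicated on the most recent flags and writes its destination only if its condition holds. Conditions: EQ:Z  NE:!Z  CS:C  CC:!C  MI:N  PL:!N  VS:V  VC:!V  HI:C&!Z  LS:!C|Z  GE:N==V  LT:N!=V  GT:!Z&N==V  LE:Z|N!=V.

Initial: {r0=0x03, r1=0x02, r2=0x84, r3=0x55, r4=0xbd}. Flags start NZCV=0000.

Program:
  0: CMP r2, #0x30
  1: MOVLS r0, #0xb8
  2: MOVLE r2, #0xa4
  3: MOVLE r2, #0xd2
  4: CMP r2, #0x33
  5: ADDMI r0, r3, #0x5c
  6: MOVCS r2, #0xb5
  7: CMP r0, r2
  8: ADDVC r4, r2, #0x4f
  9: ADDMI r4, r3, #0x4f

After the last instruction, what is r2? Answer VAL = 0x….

[0] flags=0011 → (cmp)
[1] flags=0011 LS?F → skip
[2] flags=0011 LE?T → r2=0xa4
[3] flags=0011 LE?T → r2=0xd2
[4] flags=1010 → (cmp)
[5] flags=1010 MI?T → r0=0xb1
[6] flags=1010 CS?T → r2=0xb5
[7] flags=1000 → (cmp)
[8] flags=1000 VC?T → r4=0x04
[9] flags=1000 MI?T → r4=0xa4

VAL = 0xb5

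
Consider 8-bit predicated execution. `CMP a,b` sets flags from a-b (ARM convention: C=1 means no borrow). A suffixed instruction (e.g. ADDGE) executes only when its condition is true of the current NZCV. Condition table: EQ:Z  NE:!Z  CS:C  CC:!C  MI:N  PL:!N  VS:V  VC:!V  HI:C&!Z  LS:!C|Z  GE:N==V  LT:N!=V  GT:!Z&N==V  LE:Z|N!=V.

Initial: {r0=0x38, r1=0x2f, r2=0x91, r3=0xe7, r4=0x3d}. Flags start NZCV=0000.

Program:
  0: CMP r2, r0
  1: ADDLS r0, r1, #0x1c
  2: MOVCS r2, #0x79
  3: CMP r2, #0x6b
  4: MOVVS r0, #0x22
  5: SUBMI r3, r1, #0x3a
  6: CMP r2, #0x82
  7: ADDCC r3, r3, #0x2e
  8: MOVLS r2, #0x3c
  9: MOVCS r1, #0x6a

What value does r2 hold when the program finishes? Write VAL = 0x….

0: ✓ CMP  NZCV=0011
1: · ADDLS
2: ✓ MOVCS  r2←0x79
3: ✓ CMP  NZCV=0010
4: · MOVVS
5: · SUBMI
6: ✓ CMP  NZCV=1001
7: ✓ ADDCC  r3←0x15
8: ✓ MOVLS  r2←0x3c
9: · MOVCS

VAL = 0x3c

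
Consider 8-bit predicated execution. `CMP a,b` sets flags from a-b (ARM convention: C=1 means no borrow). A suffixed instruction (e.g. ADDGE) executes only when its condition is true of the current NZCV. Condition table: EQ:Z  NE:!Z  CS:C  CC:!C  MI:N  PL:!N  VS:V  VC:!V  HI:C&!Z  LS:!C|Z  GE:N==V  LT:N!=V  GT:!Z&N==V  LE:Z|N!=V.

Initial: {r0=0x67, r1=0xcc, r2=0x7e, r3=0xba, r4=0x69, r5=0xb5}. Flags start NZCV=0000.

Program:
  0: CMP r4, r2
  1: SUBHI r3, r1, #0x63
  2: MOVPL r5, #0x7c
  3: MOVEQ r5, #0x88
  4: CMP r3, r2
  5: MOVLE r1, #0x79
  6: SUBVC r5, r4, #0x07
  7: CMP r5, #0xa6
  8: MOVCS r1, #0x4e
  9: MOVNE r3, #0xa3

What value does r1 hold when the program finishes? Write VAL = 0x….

[0] flags=1000 → (cmp)
[1] flags=1000 HI?F → skip
[2] flags=1000 PL?F → skip
[3] flags=1000 EQ?F → skip
[4] flags=0011 → (cmp)
[5] flags=0011 LE?T → r1=0x79
[6] flags=0011 VC?F → skip
[7] flags=0010 → (cmp)
[8] flags=0010 CS?T → r1=0x4e
[9] flags=0010 NE?T → r3=0xa3

VAL = 0x4e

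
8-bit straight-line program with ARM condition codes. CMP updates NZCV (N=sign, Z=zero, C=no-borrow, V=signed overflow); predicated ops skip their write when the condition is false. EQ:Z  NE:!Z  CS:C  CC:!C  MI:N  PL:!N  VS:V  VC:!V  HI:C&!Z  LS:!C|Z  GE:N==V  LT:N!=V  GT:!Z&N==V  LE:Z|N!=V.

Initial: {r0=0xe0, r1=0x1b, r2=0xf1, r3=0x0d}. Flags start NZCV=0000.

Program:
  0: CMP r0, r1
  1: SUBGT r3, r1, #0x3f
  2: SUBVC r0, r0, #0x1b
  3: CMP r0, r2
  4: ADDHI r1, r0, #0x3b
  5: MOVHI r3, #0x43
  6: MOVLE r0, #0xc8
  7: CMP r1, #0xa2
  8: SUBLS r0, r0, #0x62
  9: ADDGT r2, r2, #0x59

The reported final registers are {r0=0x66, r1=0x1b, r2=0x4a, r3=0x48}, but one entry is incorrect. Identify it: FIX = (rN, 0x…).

0: ✓ CMP  NZCV=1010
1: · SUBGT
2: ✓ SUBVC  r0←0xc5
3: ✓ CMP  NZCV=1000
4: · ADDHI
5: · MOVHI
6: ✓ MOVLE  r0←0xc8
7: ✓ CMP  NZCV=0000
8: ✓ SUBLS  r0←0x66
9: ✓ ADDGT  r2←0x4a

FIX = (r3, 0x0d)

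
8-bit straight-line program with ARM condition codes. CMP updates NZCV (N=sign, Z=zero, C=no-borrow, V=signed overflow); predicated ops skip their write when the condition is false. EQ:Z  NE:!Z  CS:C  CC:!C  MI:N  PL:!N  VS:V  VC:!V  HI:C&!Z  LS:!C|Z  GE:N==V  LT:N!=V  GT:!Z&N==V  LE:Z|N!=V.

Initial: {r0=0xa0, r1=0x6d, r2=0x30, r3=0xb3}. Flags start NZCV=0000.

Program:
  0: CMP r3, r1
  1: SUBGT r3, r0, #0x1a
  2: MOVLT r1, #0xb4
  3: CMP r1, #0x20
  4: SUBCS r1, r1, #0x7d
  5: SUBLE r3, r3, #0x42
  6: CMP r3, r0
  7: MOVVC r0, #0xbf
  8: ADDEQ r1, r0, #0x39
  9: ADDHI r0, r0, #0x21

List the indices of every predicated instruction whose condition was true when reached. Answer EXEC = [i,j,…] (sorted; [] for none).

EXEC = [2,4,5]

0: ✓ CMP  NZCV=0011
1: · SUBGT
2: ✓ MOVLT  r1←0xb4
3: ✓ CMP  NZCV=1010
4: ✓ SUBCS  r1←0x37
5: ✓ SUBLE  r3←0x71
6: ✓ CMP  NZCV=1001
7: · MOVVC
8: · ADDEQ
9: · ADDHI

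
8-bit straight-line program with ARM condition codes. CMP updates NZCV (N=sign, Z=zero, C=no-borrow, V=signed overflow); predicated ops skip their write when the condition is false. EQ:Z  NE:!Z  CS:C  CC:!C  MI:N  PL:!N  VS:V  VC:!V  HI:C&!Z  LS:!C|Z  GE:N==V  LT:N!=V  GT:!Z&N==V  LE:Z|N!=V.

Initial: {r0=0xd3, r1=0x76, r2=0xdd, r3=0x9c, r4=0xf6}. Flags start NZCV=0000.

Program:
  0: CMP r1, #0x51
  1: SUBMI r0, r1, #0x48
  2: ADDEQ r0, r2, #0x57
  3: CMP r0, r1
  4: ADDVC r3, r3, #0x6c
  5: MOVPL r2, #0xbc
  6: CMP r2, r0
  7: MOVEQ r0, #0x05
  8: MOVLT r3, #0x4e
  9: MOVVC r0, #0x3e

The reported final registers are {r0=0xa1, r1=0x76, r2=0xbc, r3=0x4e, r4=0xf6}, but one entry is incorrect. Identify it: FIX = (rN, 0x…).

[0] flags=0010 → (cmp)
[1] flags=0010 MI?F → skip
[2] flags=0010 EQ?F → skip
[3] flags=0011 → (cmp)
[4] flags=0011 VC?F → skip
[5] flags=0011 PL?T → r2=0xbc
[6] flags=1000 → (cmp)
[7] flags=1000 EQ?F → skip
[8] flags=1000 LT?T → r3=0x4e
[9] flags=1000 VC?T → r0=0x3e

FIX = (r0, 0x3e)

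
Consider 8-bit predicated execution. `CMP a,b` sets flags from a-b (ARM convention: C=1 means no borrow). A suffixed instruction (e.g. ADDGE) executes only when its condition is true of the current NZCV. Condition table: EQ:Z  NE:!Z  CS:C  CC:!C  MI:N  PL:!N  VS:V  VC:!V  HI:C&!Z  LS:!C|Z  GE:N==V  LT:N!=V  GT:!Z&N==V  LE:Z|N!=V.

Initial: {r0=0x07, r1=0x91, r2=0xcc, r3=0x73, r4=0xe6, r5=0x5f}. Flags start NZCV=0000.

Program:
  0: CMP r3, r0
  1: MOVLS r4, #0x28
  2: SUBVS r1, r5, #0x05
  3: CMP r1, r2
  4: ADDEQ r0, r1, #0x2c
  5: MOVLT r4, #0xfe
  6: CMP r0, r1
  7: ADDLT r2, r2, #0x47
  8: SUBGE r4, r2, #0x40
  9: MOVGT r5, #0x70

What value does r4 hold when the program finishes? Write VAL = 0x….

0: ✓ CMP  NZCV=0010
1: · MOVLS
2: · SUBVS
3: ✓ CMP  NZCV=1000
4: · ADDEQ
5: ✓ MOVLT  r4←0xfe
6: ✓ CMP  NZCV=0000
7: · ADDLT
8: ✓ SUBGE  r4←0x8c
9: ✓ MOVGT  r5←0x70

VAL = 0x8c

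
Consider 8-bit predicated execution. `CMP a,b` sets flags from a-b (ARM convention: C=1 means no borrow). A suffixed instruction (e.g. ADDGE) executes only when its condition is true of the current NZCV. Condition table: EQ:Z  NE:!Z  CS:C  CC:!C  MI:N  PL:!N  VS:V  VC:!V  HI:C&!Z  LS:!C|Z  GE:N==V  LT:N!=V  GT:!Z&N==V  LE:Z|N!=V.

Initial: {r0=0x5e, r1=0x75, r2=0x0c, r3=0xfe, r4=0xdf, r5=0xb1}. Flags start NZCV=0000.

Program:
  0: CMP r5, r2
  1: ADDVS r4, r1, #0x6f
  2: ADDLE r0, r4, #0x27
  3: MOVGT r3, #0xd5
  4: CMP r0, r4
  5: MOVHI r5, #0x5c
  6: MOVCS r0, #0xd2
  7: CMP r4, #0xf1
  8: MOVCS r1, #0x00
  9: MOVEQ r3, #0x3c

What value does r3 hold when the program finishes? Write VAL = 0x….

[0] flags=1010 → (cmp)
[1] flags=1010 VS?F → skip
[2] flags=1010 LE?T → r0=0x06
[3] flags=1010 GT?F → skip
[4] flags=0000 → (cmp)
[5] flags=0000 HI?F → skip
[6] flags=0000 CS?F → skip
[7] flags=1000 → (cmp)
[8] flags=1000 CS?F → skip
[9] flags=1000 EQ?F → skip

VAL = 0xfe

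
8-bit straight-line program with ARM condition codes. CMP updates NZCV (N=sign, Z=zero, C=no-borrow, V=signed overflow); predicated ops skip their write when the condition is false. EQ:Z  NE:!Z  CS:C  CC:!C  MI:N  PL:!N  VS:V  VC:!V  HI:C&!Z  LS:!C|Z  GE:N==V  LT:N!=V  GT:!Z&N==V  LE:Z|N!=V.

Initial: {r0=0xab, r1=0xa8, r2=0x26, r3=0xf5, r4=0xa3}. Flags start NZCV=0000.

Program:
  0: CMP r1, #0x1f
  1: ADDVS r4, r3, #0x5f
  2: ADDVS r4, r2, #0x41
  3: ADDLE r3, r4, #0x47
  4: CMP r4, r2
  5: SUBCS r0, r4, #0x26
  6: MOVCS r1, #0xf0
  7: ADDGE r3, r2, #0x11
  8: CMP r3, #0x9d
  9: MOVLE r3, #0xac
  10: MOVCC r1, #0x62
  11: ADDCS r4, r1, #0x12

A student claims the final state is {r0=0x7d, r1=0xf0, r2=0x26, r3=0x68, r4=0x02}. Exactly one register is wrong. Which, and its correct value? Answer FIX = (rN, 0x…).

0: ✓ CMP  NZCV=1010
1: · ADDVS
2: · ADDVS
3: ✓ ADDLE  r3←0xea
4: ✓ CMP  NZCV=0011
5: ✓ SUBCS  r0←0x7d
6: ✓ MOVCS  r1←0xf0
7: · ADDGE
8: ✓ CMP  NZCV=0010
9: · MOVLE
10: · MOVCC
11: ✓ ADDCS  r4←0x02

FIX = (r3, 0xea)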